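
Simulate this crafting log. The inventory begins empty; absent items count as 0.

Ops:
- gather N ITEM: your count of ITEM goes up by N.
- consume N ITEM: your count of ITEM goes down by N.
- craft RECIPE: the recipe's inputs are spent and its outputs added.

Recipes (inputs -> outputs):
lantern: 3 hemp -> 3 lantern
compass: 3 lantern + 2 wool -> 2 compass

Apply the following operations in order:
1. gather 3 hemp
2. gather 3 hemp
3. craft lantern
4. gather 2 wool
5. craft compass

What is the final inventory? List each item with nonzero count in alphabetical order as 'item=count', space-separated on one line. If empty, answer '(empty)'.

After 1 (gather 3 hemp): hemp=3
After 2 (gather 3 hemp): hemp=6
After 3 (craft lantern): hemp=3 lantern=3
After 4 (gather 2 wool): hemp=3 lantern=3 wool=2
After 5 (craft compass): compass=2 hemp=3

Answer: compass=2 hemp=3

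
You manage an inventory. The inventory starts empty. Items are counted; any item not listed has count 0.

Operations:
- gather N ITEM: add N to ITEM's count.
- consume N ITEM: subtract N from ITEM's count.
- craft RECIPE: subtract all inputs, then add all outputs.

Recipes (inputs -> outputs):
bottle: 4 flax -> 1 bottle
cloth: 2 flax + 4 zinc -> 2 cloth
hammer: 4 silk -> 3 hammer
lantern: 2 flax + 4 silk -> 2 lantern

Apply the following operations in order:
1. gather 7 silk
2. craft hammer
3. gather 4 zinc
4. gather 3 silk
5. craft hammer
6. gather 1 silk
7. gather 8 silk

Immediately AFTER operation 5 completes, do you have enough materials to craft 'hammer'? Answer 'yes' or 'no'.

Answer: no

Derivation:
After 1 (gather 7 silk): silk=7
After 2 (craft hammer): hammer=3 silk=3
After 3 (gather 4 zinc): hammer=3 silk=3 zinc=4
After 4 (gather 3 silk): hammer=3 silk=6 zinc=4
After 5 (craft hammer): hammer=6 silk=2 zinc=4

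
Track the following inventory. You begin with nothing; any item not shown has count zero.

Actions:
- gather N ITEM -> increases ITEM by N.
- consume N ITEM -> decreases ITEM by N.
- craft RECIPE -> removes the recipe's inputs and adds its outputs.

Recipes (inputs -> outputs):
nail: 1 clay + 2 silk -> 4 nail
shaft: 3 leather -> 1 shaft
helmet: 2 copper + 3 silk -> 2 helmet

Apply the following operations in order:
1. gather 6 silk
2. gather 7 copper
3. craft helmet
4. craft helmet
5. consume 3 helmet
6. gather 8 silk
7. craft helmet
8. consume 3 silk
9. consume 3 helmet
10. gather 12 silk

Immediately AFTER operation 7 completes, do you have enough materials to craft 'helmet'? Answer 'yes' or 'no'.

Answer: no

Derivation:
After 1 (gather 6 silk): silk=6
After 2 (gather 7 copper): copper=7 silk=6
After 3 (craft helmet): copper=5 helmet=2 silk=3
After 4 (craft helmet): copper=3 helmet=4
After 5 (consume 3 helmet): copper=3 helmet=1
After 6 (gather 8 silk): copper=3 helmet=1 silk=8
After 7 (craft helmet): copper=1 helmet=3 silk=5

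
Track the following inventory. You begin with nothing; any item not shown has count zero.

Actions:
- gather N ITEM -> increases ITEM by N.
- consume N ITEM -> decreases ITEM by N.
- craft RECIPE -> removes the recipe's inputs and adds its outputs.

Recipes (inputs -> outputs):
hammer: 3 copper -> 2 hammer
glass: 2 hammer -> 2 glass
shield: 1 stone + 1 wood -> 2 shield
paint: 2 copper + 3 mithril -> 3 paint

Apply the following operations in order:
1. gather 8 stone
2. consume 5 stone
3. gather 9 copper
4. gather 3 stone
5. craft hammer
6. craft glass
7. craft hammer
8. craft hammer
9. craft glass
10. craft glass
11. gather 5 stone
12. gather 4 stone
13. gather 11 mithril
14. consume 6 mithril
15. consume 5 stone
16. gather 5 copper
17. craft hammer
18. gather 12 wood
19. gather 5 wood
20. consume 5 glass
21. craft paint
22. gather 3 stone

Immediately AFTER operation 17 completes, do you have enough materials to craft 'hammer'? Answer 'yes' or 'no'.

After 1 (gather 8 stone): stone=8
After 2 (consume 5 stone): stone=3
After 3 (gather 9 copper): copper=9 stone=3
After 4 (gather 3 stone): copper=9 stone=6
After 5 (craft hammer): copper=6 hammer=2 stone=6
After 6 (craft glass): copper=6 glass=2 stone=6
After 7 (craft hammer): copper=3 glass=2 hammer=2 stone=6
After 8 (craft hammer): glass=2 hammer=4 stone=6
After 9 (craft glass): glass=4 hammer=2 stone=6
After 10 (craft glass): glass=6 stone=6
After 11 (gather 5 stone): glass=6 stone=11
After 12 (gather 4 stone): glass=6 stone=15
After 13 (gather 11 mithril): glass=6 mithril=11 stone=15
After 14 (consume 6 mithril): glass=6 mithril=5 stone=15
After 15 (consume 5 stone): glass=6 mithril=5 stone=10
After 16 (gather 5 copper): copper=5 glass=6 mithril=5 stone=10
After 17 (craft hammer): copper=2 glass=6 hammer=2 mithril=5 stone=10

Answer: no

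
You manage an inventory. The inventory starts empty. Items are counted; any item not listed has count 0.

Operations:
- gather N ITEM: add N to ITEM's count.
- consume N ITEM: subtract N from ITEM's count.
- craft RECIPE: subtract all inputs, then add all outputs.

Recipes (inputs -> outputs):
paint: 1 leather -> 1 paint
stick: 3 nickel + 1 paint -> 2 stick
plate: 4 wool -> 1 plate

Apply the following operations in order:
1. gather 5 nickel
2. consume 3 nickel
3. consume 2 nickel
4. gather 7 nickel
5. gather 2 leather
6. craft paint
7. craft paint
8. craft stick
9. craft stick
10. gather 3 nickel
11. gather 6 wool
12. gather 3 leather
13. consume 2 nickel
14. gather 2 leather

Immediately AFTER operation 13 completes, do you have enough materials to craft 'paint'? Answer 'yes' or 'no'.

Answer: yes

Derivation:
After 1 (gather 5 nickel): nickel=5
After 2 (consume 3 nickel): nickel=2
After 3 (consume 2 nickel): (empty)
After 4 (gather 7 nickel): nickel=7
After 5 (gather 2 leather): leather=2 nickel=7
After 6 (craft paint): leather=1 nickel=7 paint=1
After 7 (craft paint): nickel=7 paint=2
After 8 (craft stick): nickel=4 paint=1 stick=2
After 9 (craft stick): nickel=1 stick=4
After 10 (gather 3 nickel): nickel=4 stick=4
After 11 (gather 6 wool): nickel=4 stick=4 wool=6
After 12 (gather 3 leather): leather=3 nickel=4 stick=4 wool=6
After 13 (consume 2 nickel): leather=3 nickel=2 stick=4 wool=6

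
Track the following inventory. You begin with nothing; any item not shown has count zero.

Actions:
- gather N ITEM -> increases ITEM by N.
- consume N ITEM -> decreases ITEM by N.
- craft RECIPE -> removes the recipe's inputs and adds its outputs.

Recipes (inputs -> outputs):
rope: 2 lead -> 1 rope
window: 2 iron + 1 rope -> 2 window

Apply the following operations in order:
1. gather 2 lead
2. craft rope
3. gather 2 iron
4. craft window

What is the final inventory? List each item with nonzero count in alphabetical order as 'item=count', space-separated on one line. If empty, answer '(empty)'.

After 1 (gather 2 lead): lead=2
After 2 (craft rope): rope=1
After 3 (gather 2 iron): iron=2 rope=1
After 4 (craft window): window=2

Answer: window=2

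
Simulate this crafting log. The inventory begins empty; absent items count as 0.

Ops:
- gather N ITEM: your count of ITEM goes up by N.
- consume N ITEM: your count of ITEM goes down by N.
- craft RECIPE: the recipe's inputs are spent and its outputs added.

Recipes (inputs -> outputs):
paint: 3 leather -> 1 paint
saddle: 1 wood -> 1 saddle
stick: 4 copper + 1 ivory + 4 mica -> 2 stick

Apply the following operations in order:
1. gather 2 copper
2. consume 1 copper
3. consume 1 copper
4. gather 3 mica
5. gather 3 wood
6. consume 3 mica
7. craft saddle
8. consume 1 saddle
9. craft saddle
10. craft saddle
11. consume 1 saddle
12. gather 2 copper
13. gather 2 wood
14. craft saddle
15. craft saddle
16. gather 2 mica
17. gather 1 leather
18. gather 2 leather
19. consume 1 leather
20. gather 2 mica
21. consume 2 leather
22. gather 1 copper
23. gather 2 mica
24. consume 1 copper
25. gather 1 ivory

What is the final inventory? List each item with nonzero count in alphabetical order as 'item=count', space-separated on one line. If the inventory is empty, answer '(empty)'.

After 1 (gather 2 copper): copper=2
After 2 (consume 1 copper): copper=1
After 3 (consume 1 copper): (empty)
After 4 (gather 3 mica): mica=3
After 5 (gather 3 wood): mica=3 wood=3
After 6 (consume 3 mica): wood=3
After 7 (craft saddle): saddle=1 wood=2
After 8 (consume 1 saddle): wood=2
After 9 (craft saddle): saddle=1 wood=1
After 10 (craft saddle): saddle=2
After 11 (consume 1 saddle): saddle=1
After 12 (gather 2 copper): copper=2 saddle=1
After 13 (gather 2 wood): copper=2 saddle=1 wood=2
After 14 (craft saddle): copper=2 saddle=2 wood=1
After 15 (craft saddle): copper=2 saddle=3
After 16 (gather 2 mica): copper=2 mica=2 saddle=3
After 17 (gather 1 leather): copper=2 leather=1 mica=2 saddle=3
After 18 (gather 2 leather): copper=2 leather=3 mica=2 saddle=3
After 19 (consume 1 leather): copper=2 leather=2 mica=2 saddle=3
After 20 (gather 2 mica): copper=2 leather=2 mica=4 saddle=3
After 21 (consume 2 leather): copper=2 mica=4 saddle=3
After 22 (gather 1 copper): copper=3 mica=4 saddle=3
After 23 (gather 2 mica): copper=3 mica=6 saddle=3
After 24 (consume 1 copper): copper=2 mica=6 saddle=3
After 25 (gather 1 ivory): copper=2 ivory=1 mica=6 saddle=3

Answer: copper=2 ivory=1 mica=6 saddle=3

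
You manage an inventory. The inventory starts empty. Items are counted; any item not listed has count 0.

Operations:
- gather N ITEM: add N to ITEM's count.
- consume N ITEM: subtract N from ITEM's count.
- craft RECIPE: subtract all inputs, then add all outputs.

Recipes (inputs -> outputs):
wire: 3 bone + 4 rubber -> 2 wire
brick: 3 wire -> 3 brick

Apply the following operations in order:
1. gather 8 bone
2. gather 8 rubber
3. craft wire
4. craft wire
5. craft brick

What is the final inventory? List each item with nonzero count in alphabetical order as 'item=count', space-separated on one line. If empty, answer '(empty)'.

Answer: bone=2 brick=3 wire=1

Derivation:
After 1 (gather 8 bone): bone=8
After 2 (gather 8 rubber): bone=8 rubber=8
After 3 (craft wire): bone=5 rubber=4 wire=2
After 4 (craft wire): bone=2 wire=4
After 5 (craft brick): bone=2 brick=3 wire=1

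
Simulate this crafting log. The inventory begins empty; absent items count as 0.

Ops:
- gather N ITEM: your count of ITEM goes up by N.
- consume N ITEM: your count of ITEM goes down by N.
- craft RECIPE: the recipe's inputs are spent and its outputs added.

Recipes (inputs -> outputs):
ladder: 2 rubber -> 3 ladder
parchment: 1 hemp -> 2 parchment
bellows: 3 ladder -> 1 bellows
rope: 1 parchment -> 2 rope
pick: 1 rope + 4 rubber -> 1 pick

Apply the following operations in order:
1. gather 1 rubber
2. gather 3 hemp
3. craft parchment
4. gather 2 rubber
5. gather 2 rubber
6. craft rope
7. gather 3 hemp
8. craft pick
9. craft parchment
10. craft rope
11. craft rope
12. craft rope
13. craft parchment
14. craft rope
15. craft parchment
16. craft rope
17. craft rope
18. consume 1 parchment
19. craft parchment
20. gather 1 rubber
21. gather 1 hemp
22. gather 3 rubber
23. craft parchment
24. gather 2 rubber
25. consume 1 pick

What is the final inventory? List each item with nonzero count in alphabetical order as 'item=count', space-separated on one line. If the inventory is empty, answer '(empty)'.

After 1 (gather 1 rubber): rubber=1
After 2 (gather 3 hemp): hemp=3 rubber=1
After 3 (craft parchment): hemp=2 parchment=2 rubber=1
After 4 (gather 2 rubber): hemp=2 parchment=2 rubber=3
After 5 (gather 2 rubber): hemp=2 parchment=2 rubber=5
After 6 (craft rope): hemp=2 parchment=1 rope=2 rubber=5
After 7 (gather 3 hemp): hemp=5 parchment=1 rope=2 rubber=5
After 8 (craft pick): hemp=5 parchment=1 pick=1 rope=1 rubber=1
After 9 (craft parchment): hemp=4 parchment=3 pick=1 rope=1 rubber=1
After 10 (craft rope): hemp=4 parchment=2 pick=1 rope=3 rubber=1
After 11 (craft rope): hemp=4 parchment=1 pick=1 rope=5 rubber=1
After 12 (craft rope): hemp=4 pick=1 rope=7 rubber=1
After 13 (craft parchment): hemp=3 parchment=2 pick=1 rope=7 rubber=1
After 14 (craft rope): hemp=3 parchment=1 pick=1 rope=9 rubber=1
After 15 (craft parchment): hemp=2 parchment=3 pick=1 rope=9 rubber=1
After 16 (craft rope): hemp=2 parchment=2 pick=1 rope=11 rubber=1
After 17 (craft rope): hemp=2 parchment=1 pick=1 rope=13 rubber=1
After 18 (consume 1 parchment): hemp=2 pick=1 rope=13 rubber=1
After 19 (craft parchment): hemp=1 parchment=2 pick=1 rope=13 rubber=1
After 20 (gather 1 rubber): hemp=1 parchment=2 pick=1 rope=13 rubber=2
After 21 (gather 1 hemp): hemp=2 parchment=2 pick=1 rope=13 rubber=2
After 22 (gather 3 rubber): hemp=2 parchment=2 pick=1 rope=13 rubber=5
After 23 (craft parchment): hemp=1 parchment=4 pick=1 rope=13 rubber=5
After 24 (gather 2 rubber): hemp=1 parchment=4 pick=1 rope=13 rubber=7
After 25 (consume 1 pick): hemp=1 parchment=4 rope=13 rubber=7

Answer: hemp=1 parchment=4 rope=13 rubber=7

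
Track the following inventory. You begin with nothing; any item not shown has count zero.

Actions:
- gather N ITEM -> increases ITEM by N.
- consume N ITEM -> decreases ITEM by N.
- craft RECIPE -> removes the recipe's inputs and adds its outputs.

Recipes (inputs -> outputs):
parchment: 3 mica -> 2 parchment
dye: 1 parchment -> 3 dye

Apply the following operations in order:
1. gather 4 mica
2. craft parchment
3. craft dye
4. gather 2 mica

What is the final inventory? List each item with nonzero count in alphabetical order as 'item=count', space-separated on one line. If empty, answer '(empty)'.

After 1 (gather 4 mica): mica=4
After 2 (craft parchment): mica=1 parchment=2
After 3 (craft dye): dye=3 mica=1 parchment=1
After 4 (gather 2 mica): dye=3 mica=3 parchment=1

Answer: dye=3 mica=3 parchment=1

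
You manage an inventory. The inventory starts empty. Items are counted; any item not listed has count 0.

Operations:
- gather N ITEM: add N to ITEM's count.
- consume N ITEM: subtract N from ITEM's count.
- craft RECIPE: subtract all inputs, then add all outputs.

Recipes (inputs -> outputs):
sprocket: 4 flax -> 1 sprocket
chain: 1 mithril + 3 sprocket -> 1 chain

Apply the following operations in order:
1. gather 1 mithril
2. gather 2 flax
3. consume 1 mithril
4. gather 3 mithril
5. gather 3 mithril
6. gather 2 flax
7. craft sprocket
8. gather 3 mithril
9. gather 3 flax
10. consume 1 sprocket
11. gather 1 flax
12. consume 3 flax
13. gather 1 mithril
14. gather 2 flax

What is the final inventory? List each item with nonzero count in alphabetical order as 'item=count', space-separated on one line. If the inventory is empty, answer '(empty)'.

Answer: flax=3 mithril=10

Derivation:
After 1 (gather 1 mithril): mithril=1
After 2 (gather 2 flax): flax=2 mithril=1
After 3 (consume 1 mithril): flax=2
After 4 (gather 3 mithril): flax=2 mithril=3
After 5 (gather 3 mithril): flax=2 mithril=6
After 6 (gather 2 flax): flax=4 mithril=6
After 7 (craft sprocket): mithril=6 sprocket=1
After 8 (gather 3 mithril): mithril=9 sprocket=1
After 9 (gather 3 flax): flax=3 mithril=9 sprocket=1
After 10 (consume 1 sprocket): flax=3 mithril=9
After 11 (gather 1 flax): flax=4 mithril=9
After 12 (consume 3 flax): flax=1 mithril=9
After 13 (gather 1 mithril): flax=1 mithril=10
After 14 (gather 2 flax): flax=3 mithril=10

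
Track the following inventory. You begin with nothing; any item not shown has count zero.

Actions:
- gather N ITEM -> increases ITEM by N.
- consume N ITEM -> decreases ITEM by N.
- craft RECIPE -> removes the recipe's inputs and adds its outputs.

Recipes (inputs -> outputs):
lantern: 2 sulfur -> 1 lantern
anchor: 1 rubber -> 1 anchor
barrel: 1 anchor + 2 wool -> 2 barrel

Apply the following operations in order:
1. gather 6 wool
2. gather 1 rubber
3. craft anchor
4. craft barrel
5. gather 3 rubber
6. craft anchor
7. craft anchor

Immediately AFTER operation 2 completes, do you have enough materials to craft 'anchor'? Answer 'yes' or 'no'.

Answer: yes

Derivation:
After 1 (gather 6 wool): wool=6
After 2 (gather 1 rubber): rubber=1 wool=6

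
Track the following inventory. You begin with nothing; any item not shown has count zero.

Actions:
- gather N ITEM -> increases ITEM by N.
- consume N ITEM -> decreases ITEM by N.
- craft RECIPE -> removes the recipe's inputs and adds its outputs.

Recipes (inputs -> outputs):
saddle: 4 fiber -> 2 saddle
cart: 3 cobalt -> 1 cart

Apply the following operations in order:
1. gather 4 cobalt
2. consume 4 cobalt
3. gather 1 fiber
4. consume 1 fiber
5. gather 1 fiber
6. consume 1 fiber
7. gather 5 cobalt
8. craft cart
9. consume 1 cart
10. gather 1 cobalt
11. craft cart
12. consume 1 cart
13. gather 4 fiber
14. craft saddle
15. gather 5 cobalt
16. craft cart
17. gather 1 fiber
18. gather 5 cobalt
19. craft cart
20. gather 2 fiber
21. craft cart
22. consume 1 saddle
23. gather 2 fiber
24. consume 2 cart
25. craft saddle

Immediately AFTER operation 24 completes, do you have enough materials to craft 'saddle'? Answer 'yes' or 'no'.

Answer: yes

Derivation:
After 1 (gather 4 cobalt): cobalt=4
After 2 (consume 4 cobalt): (empty)
After 3 (gather 1 fiber): fiber=1
After 4 (consume 1 fiber): (empty)
After 5 (gather 1 fiber): fiber=1
After 6 (consume 1 fiber): (empty)
After 7 (gather 5 cobalt): cobalt=5
After 8 (craft cart): cart=1 cobalt=2
After 9 (consume 1 cart): cobalt=2
After 10 (gather 1 cobalt): cobalt=3
After 11 (craft cart): cart=1
After 12 (consume 1 cart): (empty)
After 13 (gather 4 fiber): fiber=4
After 14 (craft saddle): saddle=2
After 15 (gather 5 cobalt): cobalt=5 saddle=2
After 16 (craft cart): cart=1 cobalt=2 saddle=2
After 17 (gather 1 fiber): cart=1 cobalt=2 fiber=1 saddle=2
After 18 (gather 5 cobalt): cart=1 cobalt=7 fiber=1 saddle=2
After 19 (craft cart): cart=2 cobalt=4 fiber=1 saddle=2
After 20 (gather 2 fiber): cart=2 cobalt=4 fiber=3 saddle=2
After 21 (craft cart): cart=3 cobalt=1 fiber=3 saddle=2
After 22 (consume 1 saddle): cart=3 cobalt=1 fiber=3 saddle=1
After 23 (gather 2 fiber): cart=3 cobalt=1 fiber=5 saddle=1
After 24 (consume 2 cart): cart=1 cobalt=1 fiber=5 saddle=1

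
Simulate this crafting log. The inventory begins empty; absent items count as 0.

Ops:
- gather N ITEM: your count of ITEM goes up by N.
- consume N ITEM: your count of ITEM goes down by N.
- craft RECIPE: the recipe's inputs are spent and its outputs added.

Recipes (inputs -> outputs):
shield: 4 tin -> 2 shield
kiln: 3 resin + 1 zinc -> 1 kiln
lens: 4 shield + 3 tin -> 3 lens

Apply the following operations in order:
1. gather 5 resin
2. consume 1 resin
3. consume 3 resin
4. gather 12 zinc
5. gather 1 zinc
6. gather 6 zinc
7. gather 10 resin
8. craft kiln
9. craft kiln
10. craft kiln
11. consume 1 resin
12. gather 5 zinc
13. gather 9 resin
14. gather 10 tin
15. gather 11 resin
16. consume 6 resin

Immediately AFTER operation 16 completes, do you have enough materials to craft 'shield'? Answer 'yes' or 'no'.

Answer: yes

Derivation:
After 1 (gather 5 resin): resin=5
After 2 (consume 1 resin): resin=4
After 3 (consume 3 resin): resin=1
After 4 (gather 12 zinc): resin=1 zinc=12
After 5 (gather 1 zinc): resin=1 zinc=13
After 6 (gather 6 zinc): resin=1 zinc=19
After 7 (gather 10 resin): resin=11 zinc=19
After 8 (craft kiln): kiln=1 resin=8 zinc=18
After 9 (craft kiln): kiln=2 resin=5 zinc=17
After 10 (craft kiln): kiln=3 resin=2 zinc=16
After 11 (consume 1 resin): kiln=3 resin=1 zinc=16
After 12 (gather 5 zinc): kiln=3 resin=1 zinc=21
After 13 (gather 9 resin): kiln=3 resin=10 zinc=21
After 14 (gather 10 tin): kiln=3 resin=10 tin=10 zinc=21
After 15 (gather 11 resin): kiln=3 resin=21 tin=10 zinc=21
After 16 (consume 6 resin): kiln=3 resin=15 tin=10 zinc=21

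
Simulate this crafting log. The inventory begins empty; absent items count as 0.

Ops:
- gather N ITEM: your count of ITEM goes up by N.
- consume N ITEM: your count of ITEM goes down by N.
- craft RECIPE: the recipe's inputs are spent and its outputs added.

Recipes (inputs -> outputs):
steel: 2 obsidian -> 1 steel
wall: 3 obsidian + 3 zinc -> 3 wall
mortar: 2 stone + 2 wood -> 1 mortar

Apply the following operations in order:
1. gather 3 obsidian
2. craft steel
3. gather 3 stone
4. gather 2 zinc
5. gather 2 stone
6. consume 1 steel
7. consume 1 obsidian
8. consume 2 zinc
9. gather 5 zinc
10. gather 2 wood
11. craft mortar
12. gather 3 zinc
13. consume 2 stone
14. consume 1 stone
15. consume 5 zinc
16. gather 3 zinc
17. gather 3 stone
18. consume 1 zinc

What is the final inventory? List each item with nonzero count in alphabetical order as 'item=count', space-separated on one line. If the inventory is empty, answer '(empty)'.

Answer: mortar=1 stone=3 zinc=5

Derivation:
After 1 (gather 3 obsidian): obsidian=3
After 2 (craft steel): obsidian=1 steel=1
After 3 (gather 3 stone): obsidian=1 steel=1 stone=3
After 4 (gather 2 zinc): obsidian=1 steel=1 stone=3 zinc=2
After 5 (gather 2 stone): obsidian=1 steel=1 stone=5 zinc=2
After 6 (consume 1 steel): obsidian=1 stone=5 zinc=2
After 7 (consume 1 obsidian): stone=5 zinc=2
After 8 (consume 2 zinc): stone=5
After 9 (gather 5 zinc): stone=5 zinc=5
After 10 (gather 2 wood): stone=5 wood=2 zinc=5
After 11 (craft mortar): mortar=1 stone=3 zinc=5
After 12 (gather 3 zinc): mortar=1 stone=3 zinc=8
After 13 (consume 2 stone): mortar=1 stone=1 zinc=8
After 14 (consume 1 stone): mortar=1 zinc=8
After 15 (consume 5 zinc): mortar=1 zinc=3
After 16 (gather 3 zinc): mortar=1 zinc=6
After 17 (gather 3 stone): mortar=1 stone=3 zinc=6
After 18 (consume 1 zinc): mortar=1 stone=3 zinc=5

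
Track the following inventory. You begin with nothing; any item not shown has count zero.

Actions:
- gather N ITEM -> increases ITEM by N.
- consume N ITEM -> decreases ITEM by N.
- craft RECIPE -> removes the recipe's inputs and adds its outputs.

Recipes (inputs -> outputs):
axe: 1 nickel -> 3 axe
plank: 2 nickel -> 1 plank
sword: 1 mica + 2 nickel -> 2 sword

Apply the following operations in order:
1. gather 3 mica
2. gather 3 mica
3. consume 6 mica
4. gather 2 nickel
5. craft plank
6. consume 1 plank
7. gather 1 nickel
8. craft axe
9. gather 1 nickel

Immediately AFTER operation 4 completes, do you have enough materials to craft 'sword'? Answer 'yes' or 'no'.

After 1 (gather 3 mica): mica=3
After 2 (gather 3 mica): mica=6
After 3 (consume 6 mica): (empty)
After 4 (gather 2 nickel): nickel=2

Answer: no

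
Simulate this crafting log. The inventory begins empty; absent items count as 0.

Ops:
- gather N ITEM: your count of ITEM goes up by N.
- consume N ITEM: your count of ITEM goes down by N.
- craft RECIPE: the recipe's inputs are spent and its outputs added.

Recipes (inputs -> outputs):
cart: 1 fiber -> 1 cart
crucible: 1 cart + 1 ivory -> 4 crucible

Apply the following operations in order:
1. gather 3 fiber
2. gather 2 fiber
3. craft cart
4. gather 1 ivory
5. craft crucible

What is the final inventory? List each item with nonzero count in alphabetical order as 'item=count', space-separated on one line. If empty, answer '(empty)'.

After 1 (gather 3 fiber): fiber=3
After 2 (gather 2 fiber): fiber=5
After 3 (craft cart): cart=1 fiber=4
After 4 (gather 1 ivory): cart=1 fiber=4 ivory=1
After 5 (craft crucible): crucible=4 fiber=4

Answer: crucible=4 fiber=4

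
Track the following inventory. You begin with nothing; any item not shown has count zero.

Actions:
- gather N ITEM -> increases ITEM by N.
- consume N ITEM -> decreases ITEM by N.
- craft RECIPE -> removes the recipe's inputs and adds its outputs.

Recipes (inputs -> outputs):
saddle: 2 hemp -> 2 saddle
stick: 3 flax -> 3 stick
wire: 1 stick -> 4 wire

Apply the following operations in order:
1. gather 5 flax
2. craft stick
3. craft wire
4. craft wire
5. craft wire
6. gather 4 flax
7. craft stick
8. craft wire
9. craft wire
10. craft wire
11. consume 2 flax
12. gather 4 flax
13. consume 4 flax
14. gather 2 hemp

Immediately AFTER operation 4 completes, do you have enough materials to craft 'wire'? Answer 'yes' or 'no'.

After 1 (gather 5 flax): flax=5
After 2 (craft stick): flax=2 stick=3
After 3 (craft wire): flax=2 stick=2 wire=4
After 4 (craft wire): flax=2 stick=1 wire=8

Answer: yes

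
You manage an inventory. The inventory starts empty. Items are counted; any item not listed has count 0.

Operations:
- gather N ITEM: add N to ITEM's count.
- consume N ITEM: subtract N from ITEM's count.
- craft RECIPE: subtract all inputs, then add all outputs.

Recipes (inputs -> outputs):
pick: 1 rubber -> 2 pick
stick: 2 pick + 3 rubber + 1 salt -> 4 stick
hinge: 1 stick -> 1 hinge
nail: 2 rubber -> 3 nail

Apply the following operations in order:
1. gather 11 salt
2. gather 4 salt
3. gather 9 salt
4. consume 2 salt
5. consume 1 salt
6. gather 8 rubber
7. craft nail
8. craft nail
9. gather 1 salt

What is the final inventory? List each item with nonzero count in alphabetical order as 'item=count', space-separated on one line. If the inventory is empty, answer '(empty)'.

After 1 (gather 11 salt): salt=11
After 2 (gather 4 salt): salt=15
After 3 (gather 9 salt): salt=24
After 4 (consume 2 salt): salt=22
After 5 (consume 1 salt): salt=21
After 6 (gather 8 rubber): rubber=8 salt=21
After 7 (craft nail): nail=3 rubber=6 salt=21
After 8 (craft nail): nail=6 rubber=4 salt=21
After 9 (gather 1 salt): nail=6 rubber=4 salt=22

Answer: nail=6 rubber=4 salt=22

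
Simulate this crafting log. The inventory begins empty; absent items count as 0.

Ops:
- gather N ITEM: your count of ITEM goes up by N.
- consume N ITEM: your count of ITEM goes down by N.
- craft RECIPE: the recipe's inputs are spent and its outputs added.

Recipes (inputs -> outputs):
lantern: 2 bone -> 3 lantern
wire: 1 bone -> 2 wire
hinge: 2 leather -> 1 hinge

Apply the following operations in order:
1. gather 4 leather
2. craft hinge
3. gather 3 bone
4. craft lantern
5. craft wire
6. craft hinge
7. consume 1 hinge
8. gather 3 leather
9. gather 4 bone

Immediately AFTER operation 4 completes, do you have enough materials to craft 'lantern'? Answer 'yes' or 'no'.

Answer: no

Derivation:
After 1 (gather 4 leather): leather=4
After 2 (craft hinge): hinge=1 leather=2
After 3 (gather 3 bone): bone=3 hinge=1 leather=2
After 4 (craft lantern): bone=1 hinge=1 lantern=3 leather=2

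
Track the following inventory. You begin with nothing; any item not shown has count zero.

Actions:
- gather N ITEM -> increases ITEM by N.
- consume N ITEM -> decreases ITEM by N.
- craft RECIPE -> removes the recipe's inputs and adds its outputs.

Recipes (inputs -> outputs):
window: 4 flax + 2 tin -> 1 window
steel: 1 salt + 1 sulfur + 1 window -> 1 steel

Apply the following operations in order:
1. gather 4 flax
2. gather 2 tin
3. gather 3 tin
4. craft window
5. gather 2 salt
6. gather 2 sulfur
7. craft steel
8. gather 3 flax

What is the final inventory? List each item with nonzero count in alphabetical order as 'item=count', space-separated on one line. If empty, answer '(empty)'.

Answer: flax=3 salt=1 steel=1 sulfur=1 tin=3

Derivation:
After 1 (gather 4 flax): flax=4
After 2 (gather 2 tin): flax=4 tin=2
After 3 (gather 3 tin): flax=4 tin=5
After 4 (craft window): tin=3 window=1
After 5 (gather 2 salt): salt=2 tin=3 window=1
After 6 (gather 2 sulfur): salt=2 sulfur=2 tin=3 window=1
After 7 (craft steel): salt=1 steel=1 sulfur=1 tin=3
After 8 (gather 3 flax): flax=3 salt=1 steel=1 sulfur=1 tin=3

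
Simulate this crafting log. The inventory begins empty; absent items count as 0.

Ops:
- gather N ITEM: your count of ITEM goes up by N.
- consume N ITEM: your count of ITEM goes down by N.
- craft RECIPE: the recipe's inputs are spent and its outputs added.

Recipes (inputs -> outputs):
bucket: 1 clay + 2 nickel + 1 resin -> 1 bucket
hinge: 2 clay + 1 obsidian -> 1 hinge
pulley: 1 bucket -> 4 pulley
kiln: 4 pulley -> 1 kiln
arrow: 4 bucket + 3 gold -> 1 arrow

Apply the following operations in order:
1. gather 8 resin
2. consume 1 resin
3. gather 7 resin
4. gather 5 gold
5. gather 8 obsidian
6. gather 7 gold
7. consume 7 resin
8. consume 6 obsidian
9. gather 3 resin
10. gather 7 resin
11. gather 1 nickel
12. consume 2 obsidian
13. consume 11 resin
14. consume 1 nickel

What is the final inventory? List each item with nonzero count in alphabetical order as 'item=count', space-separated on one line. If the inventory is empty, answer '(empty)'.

Answer: gold=12 resin=6

Derivation:
After 1 (gather 8 resin): resin=8
After 2 (consume 1 resin): resin=7
After 3 (gather 7 resin): resin=14
After 4 (gather 5 gold): gold=5 resin=14
After 5 (gather 8 obsidian): gold=5 obsidian=8 resin=14
After 6 (gather 7 gold): gold=12 obsidian=8 resin=14
After 7 (consume 7 resin): gold=12 obsidian=8 resin=7
After 8 (consume 6 obsidian): gold=12 obsidian=2 resin=7
After 9 (gather 3 resin): gold=12 obsidian=2 resin=10
After 10 (gather 7 resin): gold=12 obsidian=2 resin=17
After 11 (gather 1 nickel): gold=12 nickel=1 obsidian=2 resin=17
After 12 (consume 2 obsidian): gold=12 nickel=1 resin=17
After 13 (consume 11 resin): gold=12 nickel=1 resin=6
After 14 (consume 1 nickel): gold=12 resin=6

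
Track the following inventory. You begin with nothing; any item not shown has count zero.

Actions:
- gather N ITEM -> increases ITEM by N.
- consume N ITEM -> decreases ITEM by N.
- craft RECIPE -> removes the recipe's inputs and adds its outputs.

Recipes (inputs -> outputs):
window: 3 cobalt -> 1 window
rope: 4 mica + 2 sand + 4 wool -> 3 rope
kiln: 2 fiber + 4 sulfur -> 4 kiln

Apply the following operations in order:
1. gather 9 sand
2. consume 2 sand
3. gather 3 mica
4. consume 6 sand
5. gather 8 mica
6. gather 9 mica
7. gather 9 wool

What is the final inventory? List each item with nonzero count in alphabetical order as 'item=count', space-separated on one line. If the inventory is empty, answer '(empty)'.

After 1 (gather 9 sand): sand=9
After 2 (consume 2 sand): sand=7
After 3 (gather 3 mica): mica=3 sand=7
After 4 (consume 6 sand): mica=3 sand=1
After 5 (gather 8 mica): mica=11 sand=1
After 6 (gather 9 mica): mica=20 sand=1
After 7 (gather 9 wool): mica=20 sand=1 wool=9

Answer: mica=20 sand=1 wool=9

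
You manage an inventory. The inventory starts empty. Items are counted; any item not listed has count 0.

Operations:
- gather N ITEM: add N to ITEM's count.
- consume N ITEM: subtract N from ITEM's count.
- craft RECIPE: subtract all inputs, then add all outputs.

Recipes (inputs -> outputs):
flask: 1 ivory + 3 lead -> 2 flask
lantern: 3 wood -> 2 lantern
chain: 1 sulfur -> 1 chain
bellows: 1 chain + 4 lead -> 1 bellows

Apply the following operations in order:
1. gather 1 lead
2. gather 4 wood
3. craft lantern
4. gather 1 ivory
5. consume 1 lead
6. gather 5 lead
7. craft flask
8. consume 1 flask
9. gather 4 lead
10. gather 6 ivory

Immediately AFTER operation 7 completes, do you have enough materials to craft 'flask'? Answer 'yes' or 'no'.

Answer: no

Derivation:
After 1 (gather 1 lead): lead=1
After 2 (gather 4 wood): lead=1 wood=4
After 3 (craft lantern): lantern=2 lead=1 wood=1
After 4 (gather 1 ivory): ivory=1 lantern=2 lead=1 wood=1
After 5 (consume 1 lead): ivory=1 lantern=2 wood=1
After 6 (gather 5 lead): ivory=1 lantern=2 lead=5 wood=1
After 7 (craft flask): flask=2 lantern=2 lead=2 wood=1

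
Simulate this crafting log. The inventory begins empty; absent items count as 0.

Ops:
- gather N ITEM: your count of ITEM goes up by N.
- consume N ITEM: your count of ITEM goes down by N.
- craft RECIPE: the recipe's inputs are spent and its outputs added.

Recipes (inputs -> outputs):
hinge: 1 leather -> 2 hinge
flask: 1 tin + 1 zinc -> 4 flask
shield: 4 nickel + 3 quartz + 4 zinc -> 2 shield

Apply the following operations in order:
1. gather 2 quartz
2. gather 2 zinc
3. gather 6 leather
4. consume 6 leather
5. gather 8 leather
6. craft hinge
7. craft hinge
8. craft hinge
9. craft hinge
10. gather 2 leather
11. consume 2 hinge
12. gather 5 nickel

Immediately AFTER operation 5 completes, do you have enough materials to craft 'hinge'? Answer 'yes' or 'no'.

Answer: yes

Derivation:
After 1 (gather 2 quartz): quartz=2
After 2 (gather 2 zinc): quartz=2 zinc=2
After 3 (gather 6 leather): leather=6 quartz=2 zinc=2
After 4 (consume 6 leather): quartz=2 zinc=2
After 5 (gather 8 leather): leather=8 quartz=2 zinc=2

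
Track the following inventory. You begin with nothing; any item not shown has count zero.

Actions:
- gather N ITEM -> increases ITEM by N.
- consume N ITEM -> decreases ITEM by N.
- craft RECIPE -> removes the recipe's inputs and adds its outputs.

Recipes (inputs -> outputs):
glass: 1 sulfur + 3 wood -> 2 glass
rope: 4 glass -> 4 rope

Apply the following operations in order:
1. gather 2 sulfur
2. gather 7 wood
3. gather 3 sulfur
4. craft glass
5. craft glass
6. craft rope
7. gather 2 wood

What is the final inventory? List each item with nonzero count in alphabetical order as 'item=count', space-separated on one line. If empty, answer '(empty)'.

After 1 (gather 2 sulfur): sulfur=2
After 2 (gather 7 wood): sulfur=2 wood=7
After 3 (gather 3 sulfur): sulfur=5 wood=7
After 4 (craft glass): glass=2 sulfur=4 wood=4
After 5 (craft glass): glass=4 sulfur=3 wood=1
After 6 (craft rope): rope=4 sulfur=3 wood=1
After 7 (gather 2 wood): rope=4 sulfur=3 wood=3

Answer: rope=4 sulfur=3 wood=3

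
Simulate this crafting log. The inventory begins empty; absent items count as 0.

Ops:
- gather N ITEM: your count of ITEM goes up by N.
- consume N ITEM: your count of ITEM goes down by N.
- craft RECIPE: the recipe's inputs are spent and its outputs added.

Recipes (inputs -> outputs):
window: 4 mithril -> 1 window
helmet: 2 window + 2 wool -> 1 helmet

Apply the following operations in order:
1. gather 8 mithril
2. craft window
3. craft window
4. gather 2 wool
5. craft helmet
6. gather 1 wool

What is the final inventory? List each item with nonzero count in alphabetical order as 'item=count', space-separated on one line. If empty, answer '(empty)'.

Answer: helmet=1 wool=1

Derivation:
After 1 (gather 8 mithril): mithril=8
After 2 (craft window): mithril=4 window=1
After 3 (craft window): window=2
After 4 (gather 2 wool): window=2 wool=2
After 5 (craft helmet): helmet=1
After 6 (gather 1 wool): helmet=1 wool=1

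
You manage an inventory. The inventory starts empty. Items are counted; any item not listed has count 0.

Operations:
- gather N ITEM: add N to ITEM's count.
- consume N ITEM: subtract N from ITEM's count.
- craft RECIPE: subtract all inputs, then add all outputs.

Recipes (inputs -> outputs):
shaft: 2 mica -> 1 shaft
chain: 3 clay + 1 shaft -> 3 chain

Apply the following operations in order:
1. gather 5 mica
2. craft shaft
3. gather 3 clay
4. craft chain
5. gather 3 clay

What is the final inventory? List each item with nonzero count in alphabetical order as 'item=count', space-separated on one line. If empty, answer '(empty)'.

After 1 (gather 5 mica): mica=5
After 2 (craft shaft): mica=3 shaft=1
After 3 (gather 3 clay): clay=3 mica=3 shaft=1
After 4 (craft chain): chain=3 mica=3
After 5 (gather 3 clay): chain=3 clay=3 mica=3

Answer: chain=3 clay=3 mica=3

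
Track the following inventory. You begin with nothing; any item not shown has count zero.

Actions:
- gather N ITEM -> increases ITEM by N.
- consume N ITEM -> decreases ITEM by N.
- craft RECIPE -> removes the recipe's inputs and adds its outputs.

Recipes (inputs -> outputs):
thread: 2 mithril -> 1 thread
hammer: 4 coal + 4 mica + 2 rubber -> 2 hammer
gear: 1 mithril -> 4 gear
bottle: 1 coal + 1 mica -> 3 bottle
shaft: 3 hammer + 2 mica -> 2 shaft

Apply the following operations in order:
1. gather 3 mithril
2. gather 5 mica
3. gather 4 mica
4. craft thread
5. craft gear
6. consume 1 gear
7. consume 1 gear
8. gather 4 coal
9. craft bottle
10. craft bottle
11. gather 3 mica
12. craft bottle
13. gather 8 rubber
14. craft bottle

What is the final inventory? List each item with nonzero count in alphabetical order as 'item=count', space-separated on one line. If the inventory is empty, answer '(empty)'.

After 1 (gather 3 mithril): mithril=3
After 2 (gather 5 mica): mica=5 mithril=3
After 3 (gather 4 mica): mica=9 mithril=3
After 4 (craft thread): mica=9 mithril=1 thread=1
After 5 (craft gear): gear=4 mica=9 thread=1
After 6 (consume 1 gear): gear=3 mica=9 thread=1
After 7 (consume 1 gear): gear=2 mica=9 thread=1
After 8 (gather 4 coal): coal=4 gear=2 mica=9 thread=1
After 9 (craft bottle): bottle=3 coal=3 gear=2 mica=8 thread=1
After 10 (craft bottle): bottle=6 coal=2 gear=2 mica=7 thread=1
After 11 (gather 3 mica): bottle=6 coal=2 gear=2 mica=10 thread=1
After 12 (craft bottle): bottle=9 coal=1 gear=2 mica=9 thread=1
After 13 (gather 8 rubber): bottle=9 coal=1 gear=2 mica=9 rubber=8 thread=1
After 14 (craft bottle): bottle=12 gear=2 mica=8 rubber=8 thread=1

Answer: bottle=12 gear=2 mica=8 rubber=8 thread=1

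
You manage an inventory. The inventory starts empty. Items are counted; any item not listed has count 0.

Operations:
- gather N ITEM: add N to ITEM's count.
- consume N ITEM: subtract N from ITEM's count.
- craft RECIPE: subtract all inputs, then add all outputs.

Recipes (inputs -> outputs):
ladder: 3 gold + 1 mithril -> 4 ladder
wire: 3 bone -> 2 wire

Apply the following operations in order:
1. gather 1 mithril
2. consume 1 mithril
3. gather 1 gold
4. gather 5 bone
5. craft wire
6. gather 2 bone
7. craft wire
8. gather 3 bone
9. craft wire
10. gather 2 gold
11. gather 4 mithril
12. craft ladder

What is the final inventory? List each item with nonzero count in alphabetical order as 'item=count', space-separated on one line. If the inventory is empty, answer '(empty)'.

Answer: bone=1 ladder=4 mithril=3 wire=6

Derivation:
After 1 (gather 1 mithril): mithril=1
After 2 (consume 1 mithril): (empty)
After 3 (gather 1 gold): gold=1
After 4 (gather 5 bone): bone=5 gold=1
After 5 (craft wire): bone=2 gold=1 wire=2
After 6 (gather 2 bone): bone=4 gold=1 wire=2
After 7 (craft wire): bone=1 gold=1 wire=4
After 8 (gather 3 bone): bone=4 gold=1 wire=4
After 9 (craft wire): bone=1 gold=1 wire=6
After 10 (gather 2 gold): bone=1 gold=3 wire=6
After 11 (gather 4 mithril): bone=1 gold=3 mithril=4 wire=6
After 12 (craft ladder): bone=1 ladder=4 mithril=3 wire=6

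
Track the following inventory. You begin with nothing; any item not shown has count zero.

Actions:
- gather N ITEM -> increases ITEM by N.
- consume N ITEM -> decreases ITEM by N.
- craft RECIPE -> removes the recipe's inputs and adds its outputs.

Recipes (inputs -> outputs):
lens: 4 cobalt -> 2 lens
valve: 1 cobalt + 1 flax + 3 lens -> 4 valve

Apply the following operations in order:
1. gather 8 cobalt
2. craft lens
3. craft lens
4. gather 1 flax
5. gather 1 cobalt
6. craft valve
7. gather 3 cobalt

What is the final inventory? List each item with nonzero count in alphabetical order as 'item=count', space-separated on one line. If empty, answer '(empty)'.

After 1 (gather 8 cobalt): cobalt=8
After 2 (craft lens): cobalt=4 lens=2
After 3 (craft lens): lens=4
After 4 (gather 1 flax): flax=1 lens=4
After 5 (gather 1 cobalt): cobalt=1 flax=1 lens=4
After 6 (craft valve): lens=1 valve=4
After 7 (gather 3 cobalt): cobalt=3 lens=1 valve=4

Answer: cobalt=3 lens=1 valve=4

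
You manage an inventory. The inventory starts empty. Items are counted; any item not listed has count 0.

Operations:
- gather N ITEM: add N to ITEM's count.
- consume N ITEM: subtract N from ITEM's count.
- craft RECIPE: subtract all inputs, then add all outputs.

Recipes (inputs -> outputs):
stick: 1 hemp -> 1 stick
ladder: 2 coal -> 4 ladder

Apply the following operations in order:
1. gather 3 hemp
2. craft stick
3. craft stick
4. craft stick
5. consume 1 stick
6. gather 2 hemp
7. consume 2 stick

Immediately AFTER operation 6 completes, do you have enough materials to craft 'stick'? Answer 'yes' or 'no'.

Answer: yes

Derivation:
After 1 (gather 3 hemp): hemp=3
After 2 (craft stick): hemp=2 stick=1
After 3 (craft stick): hemp=1 stick=2
After 4 (craft stick): stick=3
After 5 (consume 1 stick): stick=2
After 6 (gather 2 hemp): hemp=2 stick=2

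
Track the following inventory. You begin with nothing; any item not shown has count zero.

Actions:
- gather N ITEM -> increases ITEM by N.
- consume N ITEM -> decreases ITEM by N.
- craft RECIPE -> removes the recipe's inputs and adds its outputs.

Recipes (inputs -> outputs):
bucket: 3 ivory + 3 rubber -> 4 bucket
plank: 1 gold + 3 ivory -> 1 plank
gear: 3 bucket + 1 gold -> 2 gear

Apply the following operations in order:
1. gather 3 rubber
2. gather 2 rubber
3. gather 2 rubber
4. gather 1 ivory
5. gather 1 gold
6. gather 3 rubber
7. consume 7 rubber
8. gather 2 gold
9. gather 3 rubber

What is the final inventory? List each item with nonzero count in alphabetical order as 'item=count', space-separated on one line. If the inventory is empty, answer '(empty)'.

Answer: gold=3 ivory=1 rubber=6

Derivation:
After 1 (gather 3 rubber): rubber=3
After 2 (gather 2 rubber): rubber=5
After 3 (gather 2 rubber): rubber=7
After 4 (gather 1 ivory): ivory=1 rubber=7
After 5 (gather 1 gold): gold=1 ivory=1 rubber=7
After 6 (gather 3 rubber): gold=1 ivory=1 rubber=10
After 7 (consume 7 rubber): gold=1 ivory=1 rubber=3
After 8 (gather 2 gold): gold=3 ivory=1 rubber=3
After 9 (gather 3 rubber): gold=3 ivory=1 rubber=6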